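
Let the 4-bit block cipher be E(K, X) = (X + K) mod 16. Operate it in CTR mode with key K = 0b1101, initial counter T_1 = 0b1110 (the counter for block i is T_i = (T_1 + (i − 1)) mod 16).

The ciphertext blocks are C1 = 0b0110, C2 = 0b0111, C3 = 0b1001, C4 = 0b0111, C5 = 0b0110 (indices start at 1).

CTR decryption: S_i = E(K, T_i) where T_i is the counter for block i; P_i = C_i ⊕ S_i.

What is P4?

P4 = 0b1001

P4: T = 0b0001, S = E(K, T) = 0b1110; 0b0111 ⊕ 0b1110 = 0b1001.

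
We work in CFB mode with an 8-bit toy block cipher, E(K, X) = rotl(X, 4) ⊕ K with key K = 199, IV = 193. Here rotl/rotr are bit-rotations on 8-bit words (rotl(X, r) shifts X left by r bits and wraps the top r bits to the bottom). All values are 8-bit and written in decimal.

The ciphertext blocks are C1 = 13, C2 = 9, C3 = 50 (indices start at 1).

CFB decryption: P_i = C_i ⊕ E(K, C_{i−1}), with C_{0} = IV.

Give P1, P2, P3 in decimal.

P1: E(K, 193) = 219; 13 ⊕ 219 = 214.
P2: E(K, 13) = 23; 9 ⊕ 23 = 30.
P3: E(K, 9) = 87; 50 ⊕ 87 = 101.

P1 = 214, P2 = 30, P3 = 101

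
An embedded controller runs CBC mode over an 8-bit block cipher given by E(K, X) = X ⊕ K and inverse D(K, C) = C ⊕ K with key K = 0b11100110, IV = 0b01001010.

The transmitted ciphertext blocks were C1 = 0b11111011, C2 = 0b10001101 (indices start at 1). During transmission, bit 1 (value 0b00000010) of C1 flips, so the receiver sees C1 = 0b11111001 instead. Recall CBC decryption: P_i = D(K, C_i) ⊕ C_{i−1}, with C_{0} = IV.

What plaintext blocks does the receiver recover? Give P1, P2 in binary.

Only C1 changed, to 0b11111001. In CBC, a change in C_i garbles P_i and flips the same bit in P_{i+1}. Decrypting the received ciphertext:
P1: D(K, 0b11111001) = 0b00011111; 0b00011111 ⊕ 0b01001010 = 0b01010101.
P2: D(K, 0b10001101) = 0b01101011; 0b01101011 ⊕ 0b11111001 = 0b10010010.
Blocks that differ from the original plaintext: P1, P2.

P1 = 0b01010101, P2 = 0b10010010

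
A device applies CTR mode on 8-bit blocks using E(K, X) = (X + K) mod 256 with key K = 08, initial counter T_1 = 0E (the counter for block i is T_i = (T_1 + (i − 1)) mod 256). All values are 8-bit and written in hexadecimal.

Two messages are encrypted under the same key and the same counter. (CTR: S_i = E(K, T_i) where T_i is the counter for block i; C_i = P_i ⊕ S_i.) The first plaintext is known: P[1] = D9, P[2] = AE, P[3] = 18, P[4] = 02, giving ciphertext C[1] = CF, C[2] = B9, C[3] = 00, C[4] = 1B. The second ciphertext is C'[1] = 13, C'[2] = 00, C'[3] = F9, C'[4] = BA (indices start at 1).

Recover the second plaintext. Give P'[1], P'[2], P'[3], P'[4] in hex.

P'[1] = 05, P'[2] = 17, P'[3] = E1, P'[4] = A3

In CTR with a reused counter, both messages share the same keystream S_i, so C_i ⊕ C'_i = P_i ⊕ P'_i and thus P'_i = P_i ⊕ C_i ⊕ C'_i.
P'[1]: D9 ⊕ CF ⊕ 13 = 05.
P'[2]: AE ⊕ B9 ⊕ 00 = 17.
P'[3]: 18 ⊕ 00 ⊕ F9 = E1.
P'[4]: 02 ⊕ 1B ⊕ BA = A3.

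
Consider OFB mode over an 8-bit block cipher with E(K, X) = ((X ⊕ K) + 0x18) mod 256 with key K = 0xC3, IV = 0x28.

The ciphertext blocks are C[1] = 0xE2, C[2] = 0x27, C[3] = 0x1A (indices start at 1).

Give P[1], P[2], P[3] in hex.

OFB decryption: S_i = E(K, S_{i−1}) with S_{0} = IV; P_i = C_i ⊕ S_i.
P[1]: S = E(K, 0x28) = 0x03; 0xE2 ⊕ 0x03 = 0xE1.
P[2]: S = E(K, 0x03) = 0xD8; 0x27 ⊕ 0xD8 = 0xFF.
P[3]: S = E(K, 0xD8) = 0x33; 0x1A ⊕ 0x33 = 0x29.

P[1] = 0xE1, P[2] = 0xFF, P[3] = 0x29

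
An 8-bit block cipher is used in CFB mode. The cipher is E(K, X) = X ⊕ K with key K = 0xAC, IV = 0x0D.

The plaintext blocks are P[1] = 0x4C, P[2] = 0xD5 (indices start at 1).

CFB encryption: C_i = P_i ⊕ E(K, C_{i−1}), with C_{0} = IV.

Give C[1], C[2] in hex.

C[1] = 0xED, C[2] = 0x94

C[1]: E(K, 0x0D) = 0xA1; 0x4C ⊕ 0xA1 = 0xED.
C[2]: E(K, 0xED) = 0x41; 0xD5 ⊕ 0x41 = 0x94.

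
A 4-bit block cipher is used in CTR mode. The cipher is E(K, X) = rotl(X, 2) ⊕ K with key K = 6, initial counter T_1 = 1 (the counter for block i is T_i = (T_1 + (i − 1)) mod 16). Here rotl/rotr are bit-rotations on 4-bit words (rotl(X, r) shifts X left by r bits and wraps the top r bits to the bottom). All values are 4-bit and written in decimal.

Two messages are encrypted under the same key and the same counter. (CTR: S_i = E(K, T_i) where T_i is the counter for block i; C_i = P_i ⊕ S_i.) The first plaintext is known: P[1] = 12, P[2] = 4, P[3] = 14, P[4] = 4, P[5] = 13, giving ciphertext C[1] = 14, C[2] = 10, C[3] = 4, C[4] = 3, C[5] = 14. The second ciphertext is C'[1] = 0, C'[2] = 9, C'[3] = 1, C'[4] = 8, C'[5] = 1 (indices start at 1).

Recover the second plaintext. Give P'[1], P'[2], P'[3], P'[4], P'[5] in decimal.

In CTR with a reused counter, both messages share the same keystream S_i, so C_i ⊕ C'_i = P_i ⊕ P'_i and thus P'_i = P_i ⊕ C_i ⊕ C'_i.
P'[1]: 12 ⊕ 14 ⊕ 0 = 2.
P'[2]: 4 ⊕ 10 ⊕ 9 = 7.
P'[3]: 14 ⊕ 4 ⊕ 1 = 11.
P'[4]: 4 ⊕ 3 ⊕ 8 = 15.
P'[5]: 13 ⊕ 14 ⊕ 1 = 2.

P'[1] = 2, P'[2] = 7, P'[3] = 11, P'[4] = 15, P'[5] = 2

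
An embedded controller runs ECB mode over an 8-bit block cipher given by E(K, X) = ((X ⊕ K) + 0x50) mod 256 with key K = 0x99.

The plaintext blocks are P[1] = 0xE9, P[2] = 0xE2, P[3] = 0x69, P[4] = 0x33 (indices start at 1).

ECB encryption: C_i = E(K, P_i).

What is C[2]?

C[2]: E(K, 0xE2) = 0xCB.

C[2] = 0xCB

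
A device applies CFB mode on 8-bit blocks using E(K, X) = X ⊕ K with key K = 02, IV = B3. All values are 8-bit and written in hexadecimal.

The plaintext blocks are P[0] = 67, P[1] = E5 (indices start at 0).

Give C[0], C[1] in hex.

CFB encryption: C_i = P_i ⊕ E(K, C_{i−1}), with C_{−1} = IV.
C[0]: E(K, B3) = B1; 67 ⊕ B1 = D6.
C[1]: E(K, D6) = D4; E5 ⊕ D4 = 31.

C[0] = D6, C[1] = 31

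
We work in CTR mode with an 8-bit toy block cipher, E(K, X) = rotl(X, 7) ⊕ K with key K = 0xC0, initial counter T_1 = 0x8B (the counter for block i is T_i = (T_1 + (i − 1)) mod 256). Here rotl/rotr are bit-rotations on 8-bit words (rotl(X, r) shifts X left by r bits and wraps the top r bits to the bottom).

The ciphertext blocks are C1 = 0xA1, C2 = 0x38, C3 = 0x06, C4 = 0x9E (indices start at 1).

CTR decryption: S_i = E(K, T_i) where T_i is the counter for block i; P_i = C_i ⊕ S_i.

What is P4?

P4 = 0x19

P4: T = 0x8E, S = E(K, T) = 0x87; 0x9E ⊕ 0x87 = 0x19.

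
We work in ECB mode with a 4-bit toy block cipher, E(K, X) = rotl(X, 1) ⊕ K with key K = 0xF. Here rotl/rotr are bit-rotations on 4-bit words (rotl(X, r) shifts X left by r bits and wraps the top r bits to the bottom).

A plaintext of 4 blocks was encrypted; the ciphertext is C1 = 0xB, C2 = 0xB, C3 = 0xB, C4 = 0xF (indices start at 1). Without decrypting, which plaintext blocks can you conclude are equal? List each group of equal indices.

P1 = P2 = P3

ECB encrypts each block independently with the same key, so equal ciphertext blocks imply equal plaintext blocks.
C1 = C2 = C3 = 0xB, so P1 = P2 = P3.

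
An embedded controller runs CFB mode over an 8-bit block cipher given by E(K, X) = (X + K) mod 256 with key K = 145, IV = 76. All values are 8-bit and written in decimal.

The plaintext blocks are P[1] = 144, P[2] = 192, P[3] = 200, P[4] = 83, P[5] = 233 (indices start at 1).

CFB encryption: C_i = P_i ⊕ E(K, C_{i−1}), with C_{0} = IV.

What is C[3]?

C[3] = 103

C[1]: E(K, 76) = 221; 144 ⊕ 221 = 77.
C[2]: E(K, 77) = 222; 192 ⊕ 222 = 30.
C[3]: E(K, 30) = 175; 200 ⊕ 175 = 103.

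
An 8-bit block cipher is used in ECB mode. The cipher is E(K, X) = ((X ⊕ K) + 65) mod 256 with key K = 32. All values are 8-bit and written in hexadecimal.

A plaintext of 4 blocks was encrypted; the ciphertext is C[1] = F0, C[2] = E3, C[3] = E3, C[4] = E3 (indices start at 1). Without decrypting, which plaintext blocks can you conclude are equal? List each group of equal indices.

P[2] = P[3] = P[4]

ECB encrypts each block independently with the same key, so equal ciphertext blocks imply equal plaintext blocks.
C[2] = C[3] = C[4] = E3, so P[2] = P[3] = P[4].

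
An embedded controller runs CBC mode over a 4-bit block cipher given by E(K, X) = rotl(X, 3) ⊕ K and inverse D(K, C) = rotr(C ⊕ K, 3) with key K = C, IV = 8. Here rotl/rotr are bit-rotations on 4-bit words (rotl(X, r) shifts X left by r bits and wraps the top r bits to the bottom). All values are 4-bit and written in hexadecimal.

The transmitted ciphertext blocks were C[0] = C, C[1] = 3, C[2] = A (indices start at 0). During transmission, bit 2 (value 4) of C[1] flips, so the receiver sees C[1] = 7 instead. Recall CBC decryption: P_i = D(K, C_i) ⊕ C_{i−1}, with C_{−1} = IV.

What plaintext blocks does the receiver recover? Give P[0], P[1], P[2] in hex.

P[0] = 8, P[1] = B, P[2] = B

Only C[1] changed, to 7. In CBC, a change in C_i garbles P_i and flips the same bit in P_{i+1}. Decrypting the received ciphertext:
P[0]: D(K, C) = 0; 0 ⊕ 8 = 8.
P[1]: D(K, 7) = 7; 7 ⊕ C = B.
P[2]: D(K, A) = C; C ⊕ 7 = B.
Blocks that differ from the original plaintext: P[1], P[2].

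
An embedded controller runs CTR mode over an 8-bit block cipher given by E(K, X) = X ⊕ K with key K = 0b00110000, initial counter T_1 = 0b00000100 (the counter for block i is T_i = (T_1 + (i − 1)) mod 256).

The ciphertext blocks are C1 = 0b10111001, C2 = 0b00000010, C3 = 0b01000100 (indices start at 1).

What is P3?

P3 = 0b01110010

CTR decryption: S_i = E(K, T_i) where T_i is the counter for block i; P_i = C_i ⊕ S_i.
P3: T = 0b00000110, S = E(K, T) = 0b00110110; 0b01000100 ⊕ 0b00110110 = 0b01110010.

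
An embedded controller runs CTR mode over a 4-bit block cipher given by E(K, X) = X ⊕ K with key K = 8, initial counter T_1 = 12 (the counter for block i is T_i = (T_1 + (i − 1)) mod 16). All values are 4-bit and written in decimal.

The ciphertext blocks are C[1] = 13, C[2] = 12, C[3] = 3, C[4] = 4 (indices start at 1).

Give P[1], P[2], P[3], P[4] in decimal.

CTR decryption: S_i = E(K, T_i) where T_i is the counter for block i; P_i = C_i ⊕ S_i.
P[1]: T = 12, S = E(K, T) = 4; 13 ⊕ 4 = 9.
P[2]: T = 13, S = E(K, T) = 5; 12 ⊕ 5 = 9.
P[3]: T = 14, S = E(K, T) = 6; 3 ⊕ 6 = 5.
P[4]: T = 15, S = E(K, T) = 7; 4 ⊕ 7 = 3.

P[1] = 9, P[2] = 9, P[3] = 5, P[4] = 3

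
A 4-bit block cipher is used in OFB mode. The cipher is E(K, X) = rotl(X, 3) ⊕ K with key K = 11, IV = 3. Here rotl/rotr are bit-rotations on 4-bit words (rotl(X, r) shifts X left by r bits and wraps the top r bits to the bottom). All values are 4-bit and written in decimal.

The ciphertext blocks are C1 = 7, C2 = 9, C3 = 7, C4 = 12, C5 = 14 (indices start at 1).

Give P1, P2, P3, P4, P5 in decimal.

P1 = 5, P2 = 3, P3 = 9, P4 = 0, P5 = 3

OFB decryption: S_i = E(K, S_{i−1}) with S_{0} = IV; P_i = C_i ⊕ S_i.
P1: S = E(K, 3) = 2; 7 ⊕ 2 = 5.
P2: S = E(K, 2) = 10; 9 ⊕ 10 = 3.
P3: S = E(K, 10) = 14; 7 ⊕ 14 = 9.
P4: S = E(K, 14) = 12; 12 ⊕ 12 = 0.
P5: S = E(K, 12) = 13; 14 ⊕ 13 = 3.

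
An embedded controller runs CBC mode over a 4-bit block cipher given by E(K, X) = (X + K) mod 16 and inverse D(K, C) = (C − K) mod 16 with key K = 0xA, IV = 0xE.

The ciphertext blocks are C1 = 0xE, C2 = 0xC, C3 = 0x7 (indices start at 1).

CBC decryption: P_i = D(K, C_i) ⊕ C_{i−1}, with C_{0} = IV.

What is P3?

P3 = 0x1

P3: D(K, 0x7) = 0xD; 0xD ⊕ 0xC = 0x1.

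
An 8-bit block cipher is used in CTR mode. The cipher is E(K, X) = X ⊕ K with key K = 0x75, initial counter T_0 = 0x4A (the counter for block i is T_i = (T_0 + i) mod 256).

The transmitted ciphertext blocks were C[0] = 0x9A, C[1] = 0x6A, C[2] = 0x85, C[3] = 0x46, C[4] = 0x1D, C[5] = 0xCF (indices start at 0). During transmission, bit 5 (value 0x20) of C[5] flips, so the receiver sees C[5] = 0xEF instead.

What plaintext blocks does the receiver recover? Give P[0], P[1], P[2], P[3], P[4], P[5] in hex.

CTR decryption: S_i = E(K, T_i) where T_i is the counter for block i; P_i = C_i ⊕ S_i.
Only C[5] changed, to 0xEF. In CTR, a change in C_i flips the same bit in P_i only; the keystream is unaffected. Decrypting the received ciphertext:
P[0]: T = 0x4A, S = E(K, T) = 0x3F; 0x9A ⊕ 0x3F = 0xA5.
P[1]: T = 0x4B, S = E(K, T) = 0x3E; 0x6A ⊕ 0x3E = 0x54.
P[2]: T = 0x4C, S = E(K, T) = 0x39; 0x85 ⊕ 0x39 = 0xBC.
P[3]: T = 0x4D, S = E(K, T) = 0x38; 0x46 ⊕ 0x38 = 0x7E.
P[4]: T = 0x4E, S = E(K, T) = 0x3B; 0x1D ⊕ 0x3B = 0x26.
P[5]: T = 0x4F, S = E(K, T) = 0x3A; 0xEF ⊕ 0x3A = 0xD5.
Blocks that differ from the original plaintext: P[5].

P[0] = 0xA5, P[1] = 0x54, P[2] = 0xBC, P[3] = 0x7E, P[4] = 0x26, P[5] = 0xD5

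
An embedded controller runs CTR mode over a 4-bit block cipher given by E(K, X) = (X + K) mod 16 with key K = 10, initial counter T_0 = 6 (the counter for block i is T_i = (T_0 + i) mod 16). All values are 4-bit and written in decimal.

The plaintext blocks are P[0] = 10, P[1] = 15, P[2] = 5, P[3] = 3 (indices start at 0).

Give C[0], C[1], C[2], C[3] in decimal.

C[0] = 10, C[1] = 14, C[2] = 7, C[3] = 0

CTR encryption: S_i = E(K, T_i) where T_i is the counter for block i; C_i = P_i ⊕ S_i.
C[0]: T = 6, S = E(K, T) = 0; 10 ⊕ 0 = 10.
C[1]: T = 7, S = E(K, T) = 1; 15 ⊕ 1 = 14.
C[2]: T = 8, S = E(K, T) = 2; 5 ⊕ 2 = 7.
C[3]: T = 9, S = E(K, T) = 3; 3 ⊕ 3 = 0.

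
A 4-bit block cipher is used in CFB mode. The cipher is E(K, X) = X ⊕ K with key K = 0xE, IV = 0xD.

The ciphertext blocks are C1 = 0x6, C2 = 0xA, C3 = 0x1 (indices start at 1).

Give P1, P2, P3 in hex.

CFB decryption: P_i = C_i ⊕ E(K, C_{i−1}), with C_{0} = IV.
P1: E(K, 0xD) = 0x3; 0x6 ⊕ 0x3 = 0x5.
P2: E(K, 0x6) = 0x8; 0xA ⊕ 0x8 = 0x2.
P3: E(K, 0xA) = 0x4; 0x1 ⊕ 0x4 = 0x5.

P1 = 0x5, P2 = 0x2, P3 = 0x5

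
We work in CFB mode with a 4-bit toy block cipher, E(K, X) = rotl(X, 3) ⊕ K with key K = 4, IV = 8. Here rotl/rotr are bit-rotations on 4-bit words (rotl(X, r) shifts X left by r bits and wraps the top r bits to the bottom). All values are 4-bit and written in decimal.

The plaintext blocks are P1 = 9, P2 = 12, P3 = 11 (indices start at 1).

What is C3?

C3 = 13

CFB encryption: C_i = P_i ⊕ E(K, C_{i−1}), with C_{0} = IV.
C1: E(K, 8) = 0; 9 ⊕ 0 = 9.
C2: E(K, 9) = 8; 12 ⊕ 8 = 4.
C3: E(K, 4) = 6; 11 ⊕ 6 = 13.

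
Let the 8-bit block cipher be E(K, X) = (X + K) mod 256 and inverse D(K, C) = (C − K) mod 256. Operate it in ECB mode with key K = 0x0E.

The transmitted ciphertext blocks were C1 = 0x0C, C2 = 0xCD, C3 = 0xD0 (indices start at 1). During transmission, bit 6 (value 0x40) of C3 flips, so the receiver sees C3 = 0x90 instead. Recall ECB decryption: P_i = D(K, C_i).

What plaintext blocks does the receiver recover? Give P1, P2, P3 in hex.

Only C3 changed, to 0x90. In ECB, a change in C_i affects only P_i. Decrypting the received ciphertext:
P1: D(K, 0x0C) = 0xFE.
P2: D(K, 0xCD) = 0xBF.
P3: D(K, 0x90) = 0x82.
Blocks that differ from the original plaintext: P3.

P1 = 0xFE, P2 = 0xBF, P3 = 0x82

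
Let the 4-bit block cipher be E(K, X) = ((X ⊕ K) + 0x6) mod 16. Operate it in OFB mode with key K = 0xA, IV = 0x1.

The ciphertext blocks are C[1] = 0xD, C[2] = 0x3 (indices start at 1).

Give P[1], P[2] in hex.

OFB decryption: S_i = E(K, S_{i−1}) with S_{0} = IV; P_i = C_i ⊕ S_i.
P[1]: S = E(K, 0x1) = 0x1; 0xD ⊕ 0x1 = 0xC.
P[2]: S = E(K, 0x1) = 0x1; 0x3 ⊕ 0x1 = 0x2.

P[1] = 0xC, P[2] = 0x2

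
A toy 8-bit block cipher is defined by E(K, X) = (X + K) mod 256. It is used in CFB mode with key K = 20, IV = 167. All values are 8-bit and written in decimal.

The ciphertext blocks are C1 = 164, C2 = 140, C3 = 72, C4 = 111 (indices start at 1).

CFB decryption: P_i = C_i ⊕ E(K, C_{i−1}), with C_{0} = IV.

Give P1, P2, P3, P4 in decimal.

P1 = 31, P2 = 52, P3 = 232, P4 = 51

P1: E(K, 167) = 187; 164 ⊕ 187 = 31.
P2: E(K, 164) = 184; 140 ⊕ 184 = 52.
P3: E(K, 140) = 160; 72 ⊕ 160 = 232.
P4: E(K, 72) = 92; 111 ⊕ 92 = 51.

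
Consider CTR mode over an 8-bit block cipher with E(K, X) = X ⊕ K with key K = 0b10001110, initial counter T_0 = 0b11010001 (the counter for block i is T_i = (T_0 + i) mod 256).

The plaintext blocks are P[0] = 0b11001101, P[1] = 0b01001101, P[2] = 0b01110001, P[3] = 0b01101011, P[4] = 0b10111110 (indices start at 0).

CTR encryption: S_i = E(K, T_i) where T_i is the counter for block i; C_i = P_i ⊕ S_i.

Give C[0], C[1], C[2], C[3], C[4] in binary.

C[0] = 0b10010010, C[1] = 0b00010001, C[2] = 0b00101100, C[3] = 0b00110001, C[4] = 0b11100101

C[0]: T = 0b11010001, S = E(K, T) = 0b01011111; 0b11001101 ⊕ 0b01011111 = 0b10010010.
C[1]: T = 0b11010010, S = E(K, T) = 0b01011100; 0b01001101 ⊕ 0b01011100 = 0b00010001.
C[2]: T = 0b11010011, S = E(K, T) = 0b01011101; 0b01110001 ⊕ 0b01011101 = 0b00101100.
C[3]: T = 0b11010100, S = E(K, T) = 0b01011010; 0b01101011 ⊕ 0b01011010 = 0b00110001.
C[4]: T = 0b11010101, S = E(K, T) = 0b01011011; 0b10111110 ⊕ 0b01011011 = 0b11100101.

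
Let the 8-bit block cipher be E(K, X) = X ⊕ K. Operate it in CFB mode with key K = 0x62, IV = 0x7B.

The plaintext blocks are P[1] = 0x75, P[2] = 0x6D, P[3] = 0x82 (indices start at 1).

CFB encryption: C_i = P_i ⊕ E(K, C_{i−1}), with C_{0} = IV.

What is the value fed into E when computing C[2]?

0x6C

C[1]: E(K, 0x7B) = 0x19; 0x75 ⊕ 0x19 = 0x6C.
C[2]: E(K, 0x6C) = 0x0E; 0x6D ⊕ 0x0E = 0x63.
So the input to E for block [2] is 0x6C.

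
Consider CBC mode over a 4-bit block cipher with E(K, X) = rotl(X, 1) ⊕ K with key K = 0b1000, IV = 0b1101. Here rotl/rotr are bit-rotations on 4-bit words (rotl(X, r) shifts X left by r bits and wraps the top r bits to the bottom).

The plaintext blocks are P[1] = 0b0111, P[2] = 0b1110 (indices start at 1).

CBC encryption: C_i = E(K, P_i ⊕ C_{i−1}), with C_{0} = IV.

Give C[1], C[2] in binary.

C[1]: P[1] ⊕ 0b1101 = 0b1010; E(K, 0b1010) = 0b1101.
C[2]: P[2] ⊕ 0b1101 = 0b0011; E(K, 0b0011) = 0b1110.

C[1] = 0b1101, C[2] = 0b1110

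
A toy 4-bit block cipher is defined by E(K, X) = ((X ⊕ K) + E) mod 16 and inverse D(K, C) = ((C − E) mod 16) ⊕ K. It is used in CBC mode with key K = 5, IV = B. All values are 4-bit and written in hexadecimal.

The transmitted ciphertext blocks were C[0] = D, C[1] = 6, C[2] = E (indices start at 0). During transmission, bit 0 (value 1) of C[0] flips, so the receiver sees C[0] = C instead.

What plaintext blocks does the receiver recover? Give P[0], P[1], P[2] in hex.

P[0] = 0, P[1] = 1, P[2] = 3

CBC decryption: P_i = D(K, C_i) ⊕ C_{i−1}, with C_{−1} = IV.
Only C[0] changed, to C. In CBC, a change in C_i garbles P_i and flips the same bit in P_{i+1}. Decrypting the received ciphertext:
P[0]: D(K, C) = B; B ⊕ B = 0.
P[1]: D(K, 6) = D; D ⊕ C = 1.
P[2]: D(K, E) = 5; 5 ⊕ 6 = 3.
Blocks that differ from the original plaintext: P[0], P[1].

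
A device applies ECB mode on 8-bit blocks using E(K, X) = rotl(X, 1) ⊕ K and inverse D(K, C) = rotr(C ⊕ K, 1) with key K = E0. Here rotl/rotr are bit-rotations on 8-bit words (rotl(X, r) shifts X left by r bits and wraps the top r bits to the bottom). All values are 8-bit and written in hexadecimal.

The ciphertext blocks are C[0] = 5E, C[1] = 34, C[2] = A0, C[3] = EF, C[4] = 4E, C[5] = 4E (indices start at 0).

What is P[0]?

P[0] = 5F

ECB decryption: P_i = D(K, C_i).
P[0]: D(K, 5E) = 5F.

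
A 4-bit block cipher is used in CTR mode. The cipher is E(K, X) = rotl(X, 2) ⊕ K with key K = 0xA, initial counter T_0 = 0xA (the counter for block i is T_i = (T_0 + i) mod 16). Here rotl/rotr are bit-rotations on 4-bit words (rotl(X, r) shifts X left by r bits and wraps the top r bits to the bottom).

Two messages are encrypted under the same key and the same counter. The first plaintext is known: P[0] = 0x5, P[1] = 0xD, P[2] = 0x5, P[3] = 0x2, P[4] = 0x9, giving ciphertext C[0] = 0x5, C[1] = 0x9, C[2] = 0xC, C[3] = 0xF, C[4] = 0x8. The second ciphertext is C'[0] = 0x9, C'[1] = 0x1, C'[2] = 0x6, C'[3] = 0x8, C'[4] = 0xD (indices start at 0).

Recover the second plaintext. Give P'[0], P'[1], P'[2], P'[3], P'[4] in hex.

P'[0] = 0x9, P'[1] = 0x5, P'[2] = 0xF, P'[3] = 0x5, P'[4] = 0xC

In CTR with a reused counter, both messages share the same keystream S_i, so C_i ⊕ C'_i = P_i ⊕ P'_i and thus P'_i = P_i ⊕ C_i ⊕ C'_i.
P'[0]: 0x5 ⊕ 0x5 ⊕ 0x9 = 0x9.
P'[1]: 0xD ⊕ 0x9 ⊕ 0x1 = 0x5.
P'[2]: 0x5 ⊕ 0xC ⊕ 0x6 = 0xF.
P'[3]: 0x2 ⊕ 0xF ⊕ 0x8 = 0x5.
P'[4]: 0x9 ⊕ 0x8 ⊕ 0xD = 0xC.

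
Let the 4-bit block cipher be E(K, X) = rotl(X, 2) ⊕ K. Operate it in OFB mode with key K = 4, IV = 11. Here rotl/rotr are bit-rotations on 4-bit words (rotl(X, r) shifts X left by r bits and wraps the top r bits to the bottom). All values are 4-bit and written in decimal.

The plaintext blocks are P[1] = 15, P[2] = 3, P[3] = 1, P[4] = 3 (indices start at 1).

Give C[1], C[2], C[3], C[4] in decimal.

OFB encryption: S_i = E(K, S_{i−1}) with S_{0} = IV; C_i = P_i ⊕ S_i.
C[1]: S = E(K, 11) = 10; 15 ⊕ 10 = 5.
C[2]: S = E(K, 10) = 14; 3 ⊕ 14 = 13.
C[3]: S = E(K, 14) = 15; 1 ⊕ 15 = 14.
C[4]: S = E(K, 15) = 11; 3 ⊕ 11 = 8.

C[1] = 5, C[2] = 13, C[3] = 14, C[4] = 8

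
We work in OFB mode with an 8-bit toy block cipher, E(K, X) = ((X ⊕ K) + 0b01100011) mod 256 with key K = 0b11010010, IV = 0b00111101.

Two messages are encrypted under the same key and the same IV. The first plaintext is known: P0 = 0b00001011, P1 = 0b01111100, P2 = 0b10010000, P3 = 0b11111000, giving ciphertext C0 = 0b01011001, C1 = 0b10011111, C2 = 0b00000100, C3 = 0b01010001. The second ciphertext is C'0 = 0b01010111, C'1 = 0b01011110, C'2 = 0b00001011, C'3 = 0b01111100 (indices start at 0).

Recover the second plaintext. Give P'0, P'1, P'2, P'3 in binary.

P'0 = 0b00000101, P'1 = 0b10111101, P'2 = 0b10011111, P'3 = 0b11010101

In OFB with a reused IV, both messages share the same keystream S_i, so C_i ⊕ C'_i = P_i ⊕ P'_i and thus P'_i = P_i ⊕ C_i ⊕ C'_i.
P'0: 0b00001011 ⊕ 0b01011001 ⊕ 0b01010111 = 0b00000101.
P'1: 0b01111100 ⊕ 0b10011111 ⊕ 0b01011110 = 0b10111101.
P'2: 0b10010000 ⊕ 0b00000100 ⊕ 0b00001011 = 0b10011111.
P'3: 0b11111000 ⊕ 0b01010001 ⊕ 0b01111100 = 0b11010101.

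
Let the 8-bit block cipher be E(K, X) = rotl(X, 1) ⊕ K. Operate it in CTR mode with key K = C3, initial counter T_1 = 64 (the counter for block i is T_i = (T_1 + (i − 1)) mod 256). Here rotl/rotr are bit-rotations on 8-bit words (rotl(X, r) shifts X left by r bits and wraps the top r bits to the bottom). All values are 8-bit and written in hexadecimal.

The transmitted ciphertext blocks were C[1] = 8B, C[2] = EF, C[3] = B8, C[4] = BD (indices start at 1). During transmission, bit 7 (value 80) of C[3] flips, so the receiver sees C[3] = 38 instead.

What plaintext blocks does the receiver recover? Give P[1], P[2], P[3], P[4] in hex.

CTR decryption: S_i = E(K, T_i) where T_i is the counter for block i; P_i = C_i ⊕ S_i.
Only C[3] changed, to 38. In CTR, a change in C_i flips the same bit in P_i only; the keystream is unaffected. Decrypting the received ciphertext:
P[1]: T = 64, S = E(K, T) = 0B; 8B ⊕ 0B = 80.
P[2]: T = 65, S = E(K, T) = 09; EF ⊕ 09 = E6.
P[3]: T = 66, S = E(K, T) = 0F; 38 ⊕ 0F = 37.
P[4]: T = 67, S = E(K, T) = 0D; BD ⊕ 0D = B0.
Blocks that differ from the original plaintext: P[3].

P[1] = 80, P[2] = E6, P[3] = 37, P[4] = B0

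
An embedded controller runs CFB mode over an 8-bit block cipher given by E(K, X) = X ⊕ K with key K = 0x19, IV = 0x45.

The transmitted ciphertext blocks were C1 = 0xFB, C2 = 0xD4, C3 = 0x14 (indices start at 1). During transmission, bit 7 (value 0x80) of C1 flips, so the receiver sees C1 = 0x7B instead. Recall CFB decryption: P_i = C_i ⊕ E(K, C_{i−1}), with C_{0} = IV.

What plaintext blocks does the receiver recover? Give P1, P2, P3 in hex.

Only C1 changed, to 0x7B. In CFB, a change in C_i flips the same bit in P_i and garbles P_{i+1}. Decrypting the received ciphertext:
P1: E(K, 0x45) = 0x5C; 0x7B ⊕ 0x5C = 0x27.
P2: E(K, 0x7B) = 0x62; 0xD4 ⊕ 0x62 = 0xB6.
P3: E(K, 0xD4) = 0xCD; 0x14 ⊕ 0xCD = 0xD9.
Blocks that differ from the original plaintext: P1, P2.

P1 = 0x27, P2 = 0xB6, P3 = 0xD9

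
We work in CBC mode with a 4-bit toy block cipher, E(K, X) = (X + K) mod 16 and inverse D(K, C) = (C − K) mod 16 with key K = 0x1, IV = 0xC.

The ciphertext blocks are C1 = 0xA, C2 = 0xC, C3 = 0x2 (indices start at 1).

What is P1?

CBC decryption: P_i = D(K, C_i) ⊕ C_{i−1}, with C_{0} = IV.
P1: D(K, 0xA) = 0x9; 0x9 ⊕ 0xC = 0x5.

P1 = 0x5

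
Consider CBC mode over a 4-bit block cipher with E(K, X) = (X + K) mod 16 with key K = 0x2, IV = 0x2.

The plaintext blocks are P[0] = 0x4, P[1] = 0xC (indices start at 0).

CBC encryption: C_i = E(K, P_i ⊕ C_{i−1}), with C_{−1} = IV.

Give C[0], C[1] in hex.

C[0]: P[0] ⊕ 0x2 = 0x6; E(K, 0x6) = 0x8.
C[1]: P[1] ⊕ 0x8 = 0x4; E(K, 0x4) = 0x6.

C[0] = 0x8, C[1] = 0x6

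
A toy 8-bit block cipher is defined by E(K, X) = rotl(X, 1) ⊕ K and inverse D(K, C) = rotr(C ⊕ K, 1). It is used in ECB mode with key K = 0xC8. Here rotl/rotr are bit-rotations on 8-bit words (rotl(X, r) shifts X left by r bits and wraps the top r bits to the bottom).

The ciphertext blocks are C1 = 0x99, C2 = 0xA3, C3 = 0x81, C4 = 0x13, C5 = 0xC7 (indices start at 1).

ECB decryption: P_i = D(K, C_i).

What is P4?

P4 = 0xED

P4: D(K, 0x13) = 0xED.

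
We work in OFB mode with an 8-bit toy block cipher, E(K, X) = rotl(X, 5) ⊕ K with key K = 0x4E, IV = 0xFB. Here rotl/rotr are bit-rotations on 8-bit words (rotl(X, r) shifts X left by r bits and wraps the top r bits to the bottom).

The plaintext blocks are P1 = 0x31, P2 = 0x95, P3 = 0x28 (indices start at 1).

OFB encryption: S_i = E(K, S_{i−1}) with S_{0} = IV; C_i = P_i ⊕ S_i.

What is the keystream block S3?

0x43

C1: S = E(K, 0xFB) = 0x31; 0x31 ⊕ 0x31 = 0x00.
C2: S = E(K, 0x31) = 0x68; 0x95 ⊕ 0x68 = 0xFD.
C3: S = E(K, 0x68) = 0x43; 0x28 ⊕ 0x43 = 0x6B.
So S3 = 0x43.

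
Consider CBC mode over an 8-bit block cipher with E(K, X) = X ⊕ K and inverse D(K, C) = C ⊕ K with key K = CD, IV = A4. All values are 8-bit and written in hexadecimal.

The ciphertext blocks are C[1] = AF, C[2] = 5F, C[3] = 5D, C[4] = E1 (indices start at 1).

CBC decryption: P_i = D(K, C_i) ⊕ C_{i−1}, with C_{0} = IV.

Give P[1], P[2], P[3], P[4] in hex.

P[1] = C6, P[2] = 3D, P[3] = CF, P[4] = 71

P[1]: D(K, AF) = 62; 62 ⊕ A4 = C6.
P[2]: D(K, 5F) = 92; 92 ⊕ AF = 3D.
P[3]: D(K, 5D) = 90; 90 ⊕ 5F = CF.
P[4]: D(K, E1) = 2C; 2C ⊕ 5D = 71.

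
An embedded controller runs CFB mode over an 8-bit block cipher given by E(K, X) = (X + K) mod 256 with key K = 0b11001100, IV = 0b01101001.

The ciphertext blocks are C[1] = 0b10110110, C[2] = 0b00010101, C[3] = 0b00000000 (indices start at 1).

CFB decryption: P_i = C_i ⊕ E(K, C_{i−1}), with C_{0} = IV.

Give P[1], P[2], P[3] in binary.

P[1]: E(K, 0b01101001) = 0b00110101; 0b10110110 ⊕ 0b00110101 = 0b10000011.
P[2]: E(K, 0b10110110) = 0b10000010; 0b00010101 ⊕ 0b10000010 = 0b10010111.
P[3]: E(K, 0b00010101) = 0b11100001; 0b00000000 ⊕ 0b11100001 = 0b11100001.

P[1] = 0b10000011, P[2] = 0b10010111, P[3] = 0b11100001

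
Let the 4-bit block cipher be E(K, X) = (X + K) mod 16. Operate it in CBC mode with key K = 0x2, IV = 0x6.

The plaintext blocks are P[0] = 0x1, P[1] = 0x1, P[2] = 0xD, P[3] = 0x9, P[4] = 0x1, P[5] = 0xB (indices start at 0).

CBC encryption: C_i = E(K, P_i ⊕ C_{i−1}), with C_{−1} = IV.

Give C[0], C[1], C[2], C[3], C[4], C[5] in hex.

C[0] = 0x9, C[1] = 0xA, C[2] = 0x9, C[3] = 0x2, C[4] = 0x5, C[5] = 0x0

C[0]: P[0] ⊕ 0x6 = 0x7; E(K, 0x7) = 0x9.
C[1]: P[1] ⊕ 0x9 = 0x8; E(K, 0x8) = 0xA.
C[2]: P[2] ⊕ 0xA = 0x7; E(K, 0x7) = 0x9.
C[3]: P[3] ⊕ 0x9 = 0x0; E(K, 0x0) = 0x2.
C[4]: P[4] ⊕ 0x2 = 0x3; E(K, 0x3) = 0x5.
C[5]: P[5] ⊕ 0x5 = 0xE; E(K, 0xE) = 0x0.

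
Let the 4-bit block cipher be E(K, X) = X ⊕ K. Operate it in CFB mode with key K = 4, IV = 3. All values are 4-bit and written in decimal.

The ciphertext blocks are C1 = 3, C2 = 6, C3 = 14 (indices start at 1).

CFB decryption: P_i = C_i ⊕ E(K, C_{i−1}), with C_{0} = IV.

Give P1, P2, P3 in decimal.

P1: E(K, 3) = 7; 3 ⊕ 7 = 4.
P2: E(K, 3) = 7; 6 ⊕ 7 = 1.
P3: E(K, 6) = 2; 14 ⊕ 2 = 12.

P1 = 4, P2 = 1, P3 = 12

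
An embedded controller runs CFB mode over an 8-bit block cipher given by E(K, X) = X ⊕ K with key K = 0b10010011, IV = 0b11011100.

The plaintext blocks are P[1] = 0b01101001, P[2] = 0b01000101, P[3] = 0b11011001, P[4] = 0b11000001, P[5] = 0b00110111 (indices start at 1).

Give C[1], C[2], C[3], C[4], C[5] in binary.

CFB encryption: C_i = P_i ⊕ E(K, C_{i−1}), with C_{0} = IV.
C[1]: E(K, 0b11011100) = 0b01001111; 0b01101001 ⊕ 0b01001111 = 0b00100110.
C[2]: E(K, 0b00100110) = 0b10110101; 0b01000101 ⊕ 0b10110101 = 0b11110000.
C[3]: E(K, 0b11110000) = 0b01100011; 0b11011001 ⊕ 0b01100011 = 0b10111010.
C[4]: E(K, 0b10111010) = 0b00101001; 0b11000001 ⊕ 0b00101001 = 0b11101000.
C[5]: E(K, 0b11101000) = 0b01111011; 0b00110111 ⊕ 0b01111011 = 0b01001100.

C[1] = 0b00100110, C[2] = 0b11110000, C[3] = 0b10111010, C[4] = 0b11101000, C[5] = 0b01001100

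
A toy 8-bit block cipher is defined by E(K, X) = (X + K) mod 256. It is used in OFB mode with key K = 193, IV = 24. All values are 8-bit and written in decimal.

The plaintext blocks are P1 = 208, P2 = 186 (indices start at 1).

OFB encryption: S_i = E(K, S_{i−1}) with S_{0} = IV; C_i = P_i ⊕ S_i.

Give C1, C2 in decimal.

C1 = 9, C2 = 32

C1: S = E(K, 24) = 217; 208 ⊕ 217 = 9.
C2: S = E(K, 217) = 154; 186 ⊕ 154 = 32.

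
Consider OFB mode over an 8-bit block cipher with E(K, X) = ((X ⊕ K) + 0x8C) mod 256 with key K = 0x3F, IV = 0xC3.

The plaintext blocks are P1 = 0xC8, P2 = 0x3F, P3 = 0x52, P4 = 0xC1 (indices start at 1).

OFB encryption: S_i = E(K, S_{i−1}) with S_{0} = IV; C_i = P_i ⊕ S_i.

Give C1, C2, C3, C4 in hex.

C1: S = E(K, 0xC3) = 0x88; 0xC8 ⊕ 0x88 = 0x40.
C2: S = E(K, 0x88) = 0x43; 0x3F ⊕ 0x43 = 0x7C.
C3: S = E(K, 0x43) = 0x08; 0x52 ⊕ 0x08 = 0x5A.
C4: S = E(K, 0x08) = 0xC3; 0xC1 ⊕ 0xC3 = 0x02.

C1 = 0x40, C2 = 0x7C, C3 = 0x5A, C4 = 0x02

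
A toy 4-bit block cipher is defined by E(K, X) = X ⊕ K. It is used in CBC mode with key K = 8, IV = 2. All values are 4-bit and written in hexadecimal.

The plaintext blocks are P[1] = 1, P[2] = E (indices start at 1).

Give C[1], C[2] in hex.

C[1] = B, C[2] = D

CBC encryption: C_i = E(K, P_i ⊕ C_{i−1}), with C_{0} = IV.
C[1]: P[1] ⊕ 2 = 3; E(K, 3) = B.
C[2]: P[2] ⊕ B = 5; E(K, 5) = D.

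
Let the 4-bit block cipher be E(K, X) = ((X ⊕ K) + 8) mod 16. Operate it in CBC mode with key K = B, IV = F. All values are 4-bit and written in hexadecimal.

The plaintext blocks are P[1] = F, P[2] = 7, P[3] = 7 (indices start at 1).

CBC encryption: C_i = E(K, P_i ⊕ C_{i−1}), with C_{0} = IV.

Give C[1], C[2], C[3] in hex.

C[1]: P[1] ⊕ F = 0; E(K, 0) = 3.
C[2]: P[2] ⊕ 3 = 4; E(K, 4) = 7.
C[3]: P[3] ⊕ 7 = 0; E(K, 0) = 3.

C[1] = 3, C[2] = 7, C[3] = 3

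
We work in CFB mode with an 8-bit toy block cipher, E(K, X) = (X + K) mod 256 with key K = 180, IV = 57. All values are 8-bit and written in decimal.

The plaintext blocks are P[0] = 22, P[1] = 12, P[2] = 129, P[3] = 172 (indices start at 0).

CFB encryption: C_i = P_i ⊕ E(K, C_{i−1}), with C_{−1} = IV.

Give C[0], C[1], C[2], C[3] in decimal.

C[0]: E(K, 57) = 237; 22 ⊕ 237 = 251.
C[1]: E(K, 251) = 175; 12 ⊕ 175 = 163.
C[2]: E(K, 163) = 87; 129 ⊕ 87 = 214.
C[3]: E(K, 214) = 138; 172 ⊕ 138 = 38.

C[0] = 251, C[1] = 163, C[2] = 214, C[3] = 38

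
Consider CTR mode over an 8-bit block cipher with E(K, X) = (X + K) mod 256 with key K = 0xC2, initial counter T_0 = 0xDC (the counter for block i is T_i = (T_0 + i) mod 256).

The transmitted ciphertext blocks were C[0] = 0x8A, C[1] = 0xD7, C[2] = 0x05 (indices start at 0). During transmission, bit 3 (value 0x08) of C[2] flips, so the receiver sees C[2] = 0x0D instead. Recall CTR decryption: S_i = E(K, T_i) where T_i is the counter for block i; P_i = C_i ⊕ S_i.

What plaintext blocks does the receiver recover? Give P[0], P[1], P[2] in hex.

Only C[2] changed, to 0x0D. In CTR, a change in C_i flips the same bit in P_i only; the keystream is unaffected. Decrypting the received ciphertext:
P[0]: T = 0xDC, S = E(K, T) = 0x9E; 0x8A ⊕ 0x9E = 0x14.
P[1]: T = 0xDD, S = E(K, T) = 0x9F; 0xD7 ⊕ 0x9F = 0x48.
P[2]: T = 0xDE, S = E(K, T) = 0xA0; 0x0D ⊕ 0xA0 = 0xAD.
Blocks that differ from the original plaintext: P[2].

P[0] = 0x14, P[1] = 0x48, P[2] = 0xAD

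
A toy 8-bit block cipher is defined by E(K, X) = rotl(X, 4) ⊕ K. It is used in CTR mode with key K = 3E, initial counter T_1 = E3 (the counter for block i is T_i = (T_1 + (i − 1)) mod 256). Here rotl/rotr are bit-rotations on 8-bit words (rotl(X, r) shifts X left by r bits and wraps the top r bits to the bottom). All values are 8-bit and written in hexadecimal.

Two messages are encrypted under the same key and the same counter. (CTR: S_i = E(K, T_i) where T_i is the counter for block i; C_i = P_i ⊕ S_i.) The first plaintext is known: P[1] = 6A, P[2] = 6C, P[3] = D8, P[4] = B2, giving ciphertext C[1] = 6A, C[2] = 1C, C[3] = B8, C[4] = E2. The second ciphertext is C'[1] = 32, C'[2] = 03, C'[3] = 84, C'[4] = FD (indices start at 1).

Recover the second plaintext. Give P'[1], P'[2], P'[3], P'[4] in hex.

In CTR with a reused counter, both messages share the same keystream S_i, so C_i ⊕ C'_i = P_i ⊕ P'_i and thus P'_i = P_i ⊕ C_i ⊕ C'_i.
P'[1]: 6A ⊕ 6A ⊕ 32 = 32.
P'[2]: 6C ⊕ 1C ⊕ 03 = 73.
P'[3]: D8 ⊕ B8 ⊕ 84 = E4.
P'[4]: B2 ⊕ E2 ⊕ FD = AD.

P'[1] = 32, P'[2] = 73, P'[3] = E4, P'[4] = AD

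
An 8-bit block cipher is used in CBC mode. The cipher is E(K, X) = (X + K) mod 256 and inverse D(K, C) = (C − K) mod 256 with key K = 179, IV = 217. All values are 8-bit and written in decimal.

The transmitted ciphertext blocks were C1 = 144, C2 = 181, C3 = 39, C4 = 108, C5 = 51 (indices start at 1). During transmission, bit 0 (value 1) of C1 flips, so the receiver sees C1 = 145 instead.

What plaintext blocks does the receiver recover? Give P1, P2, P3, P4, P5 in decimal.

P1 = 7, P2 = 147, P3 = 193, P4 = 158, P5 = 236

CBC decryption: P_i = D(K, C_i) ⊕ C_{i−1}, with C_{0} = IV.
Only C1 changed, to 145. In CBC, a change in C_i garbles P_i and flips the same bit in P_{i+1}. Decrypting the received ciphertext:
P1: D(K, 145) = 222; 222 ⊕ 217 = 7.
P2: D(K, 181) = 2; 2 ⊕ 145 = 147.
P3: D(K, 39) = 116; 116 ⊕ 181 = 193.
P4: D(K, 108) = 185; 185 ⊕ 39 = 158.
P5: D(K, 51) = 128; 128 ⊕ 108 = 236.
Blocks that differ from the original plaintext: P1, P2.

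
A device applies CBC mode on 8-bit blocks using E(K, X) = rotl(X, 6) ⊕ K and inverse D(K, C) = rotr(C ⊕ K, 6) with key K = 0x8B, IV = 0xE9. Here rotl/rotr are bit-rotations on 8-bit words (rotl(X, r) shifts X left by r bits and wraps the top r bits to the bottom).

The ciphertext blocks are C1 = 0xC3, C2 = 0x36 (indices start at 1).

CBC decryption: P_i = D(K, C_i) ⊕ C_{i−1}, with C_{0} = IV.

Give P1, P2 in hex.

P1: D(K, 0xC3) = 0x21; 0x21 ⊕ 0xE9 = 0xC8.
P2: D(K, 0x36) = 0xF6; 0xF6 ⊕ 0xC3 = 0x35.

P1 = 0xC8, P2 = 0x35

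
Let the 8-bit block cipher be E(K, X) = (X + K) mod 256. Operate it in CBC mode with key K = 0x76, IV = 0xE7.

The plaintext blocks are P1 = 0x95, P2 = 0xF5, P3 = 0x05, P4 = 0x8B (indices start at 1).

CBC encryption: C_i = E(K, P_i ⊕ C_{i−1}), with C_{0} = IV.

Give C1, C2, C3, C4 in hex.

C1 = 0xE8, C2 = 0x93, C3 = 0x0C, C4 = 0xFD

C1: P1 ⊕ 0xE7 = 0x72; E(K, 0x72) = 0xE8.
C2: P2 ⊕ 0xE8 = 0x1D; E(K, 0x1D) = 0x93.
C3: P3 ⊕ 0x93 = 0x96; E(K, 0x96) = 0x0C.
C4: P4 ⊕ 0x0C = 0x87; E(K, 0x87) = 0xFD.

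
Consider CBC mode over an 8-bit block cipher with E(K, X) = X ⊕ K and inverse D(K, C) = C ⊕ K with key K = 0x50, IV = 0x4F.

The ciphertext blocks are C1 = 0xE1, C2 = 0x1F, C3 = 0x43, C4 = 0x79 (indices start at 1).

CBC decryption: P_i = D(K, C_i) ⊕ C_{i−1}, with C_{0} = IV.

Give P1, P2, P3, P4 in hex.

P1: D(K, 0xE1) = 0xB1; 0xB1 ⊕ 0x4F = 0xFE.
P2: D(K, 0x1F) = 0x4F; 0x4F ⊕ 0xE1 = 0xAE.
P3: D(K, 0x43) = 0x13; 0x13 ⊕ 0x1F = 0x0C.
P4: D(K, 0x79) = 0x29; 0x29 ⊕ 0x43 = 0x6A.

P1 = 0xFE, P2 = 0xAE, P3 = 0x0C, P4 = 0x6A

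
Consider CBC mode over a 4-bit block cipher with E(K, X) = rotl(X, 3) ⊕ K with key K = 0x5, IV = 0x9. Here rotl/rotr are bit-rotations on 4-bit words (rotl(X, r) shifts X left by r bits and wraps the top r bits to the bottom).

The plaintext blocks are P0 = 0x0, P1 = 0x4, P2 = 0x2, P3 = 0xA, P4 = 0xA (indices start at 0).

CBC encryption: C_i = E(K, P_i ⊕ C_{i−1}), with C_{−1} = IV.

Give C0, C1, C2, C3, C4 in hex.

C0 = 0x9, C1 = 0xB, C2 = 0x9, C3 = 0xC, C4 = 0x6

C0: P0 ⊕ 0x9 = 0x9; E(K, 0x9) = 0x9.
C1: P1 ⊕ 0x9 = 0xD; E(K, 0xD) = 0xB.
C2: P2 ⊕ 0xB = 0x9; E(K, 0x9) = 0x9.
C3: P3 ⊕ 0x9 = 0x3; E(K, 0x3) = 0xC.
C4: P4 ⊕ 0xC = 0x6; E(K, 0x6) = 0x6.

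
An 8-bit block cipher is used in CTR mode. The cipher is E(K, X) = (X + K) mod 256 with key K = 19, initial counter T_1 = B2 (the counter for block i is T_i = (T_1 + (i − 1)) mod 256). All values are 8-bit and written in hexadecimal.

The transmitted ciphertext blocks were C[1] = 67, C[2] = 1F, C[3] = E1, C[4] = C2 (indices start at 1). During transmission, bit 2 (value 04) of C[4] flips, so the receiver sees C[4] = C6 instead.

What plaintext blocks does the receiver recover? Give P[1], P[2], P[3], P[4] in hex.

P[1] = AC, P[2] = D3, P[3] = 2C, P[4] = 08

CTR decryption: S_i = E(K, T_i) where T_i is the counter for block i; P_i = C_i ⊕ S_i.
Only C[4] changed, to C6. In CTR, a change in C_i flips the same bit in P_i only; the keystream is unaffected. Decrypting the received ciphertext:
P[1]: T = B2, S = E(K, T) = CB; 67 ⊕ CB = AC.
P[2]: T = B3, S = E(K, T) = CC; 1F ⊕ CC = D3.
P[3]: T = B4, S = E(K, T) = CD; E1 ⊕ CD = 2C.
P[4]: T = B5, S = E(K, T) = CE; C6 ⊕ CE = 08.
Blocks that differ from the original plaintext: P[4].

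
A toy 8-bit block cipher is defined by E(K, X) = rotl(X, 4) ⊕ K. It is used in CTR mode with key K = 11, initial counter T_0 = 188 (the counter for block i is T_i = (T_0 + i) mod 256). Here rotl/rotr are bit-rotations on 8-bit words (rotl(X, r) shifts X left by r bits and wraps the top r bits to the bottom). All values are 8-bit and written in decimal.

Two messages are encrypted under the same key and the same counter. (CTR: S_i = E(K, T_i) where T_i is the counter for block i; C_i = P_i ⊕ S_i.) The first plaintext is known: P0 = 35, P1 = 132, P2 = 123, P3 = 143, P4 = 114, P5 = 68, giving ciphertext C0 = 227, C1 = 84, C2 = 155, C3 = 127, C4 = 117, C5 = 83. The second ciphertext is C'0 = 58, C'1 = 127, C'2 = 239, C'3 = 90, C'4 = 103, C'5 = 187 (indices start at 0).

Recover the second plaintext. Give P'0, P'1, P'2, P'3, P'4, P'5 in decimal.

In CTR with a reused counter, both messages share the same keystream S_i, so C_i ⊕ C'_i = P_i ⊕ P'_i and thus P'_i = P_i ⊕ C_i ⊕ C'_i.
P'0: 35 ⊕ 227 ⊕ 58 = 250.
P'1: 132 ⊕ 84 ⊕ 127 = 175.
P'2: 123 ⊕ 155 ⊕ 239 = 15.
P'3: 143 ⊕ 127 ⊕ 90 = 170.
P'4: 114 ⊕ 117 ⊕ 103 = 96.
P'5: 68 ⊕ 83 ⊕ 187 = 172.

P'0 = 250, P'1 = 175, P'2 = 15, P'3 = 170, P'4 = 96, P'5 = 172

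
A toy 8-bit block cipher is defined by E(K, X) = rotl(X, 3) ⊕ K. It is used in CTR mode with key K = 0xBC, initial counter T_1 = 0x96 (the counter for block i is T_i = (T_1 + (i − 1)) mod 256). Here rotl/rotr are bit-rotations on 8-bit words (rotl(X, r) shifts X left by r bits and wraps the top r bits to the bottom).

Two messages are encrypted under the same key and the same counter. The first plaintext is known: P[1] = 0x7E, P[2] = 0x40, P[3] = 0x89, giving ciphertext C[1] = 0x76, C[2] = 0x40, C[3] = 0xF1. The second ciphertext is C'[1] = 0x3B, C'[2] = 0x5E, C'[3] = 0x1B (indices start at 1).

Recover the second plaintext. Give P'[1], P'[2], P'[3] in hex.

P'[1] = 0x33, P'[2] = 0x5E, P'[3] = 0x63

In CTR with a reused counter, both messages share the same keystream S_i, so C_i ⊕ C'_i = P_i ⊕ P'_i and thus P'_i = P_i ⊕ C_i ⊕ C'_i.
P'[1]: 0x7E ⊕ 0x76 ⊕ 0x3B = 0x33.
P'[2]: 0x40 ⊕ 0x40 ⊕ 0x5E = 0x5E.
P'[3]: 0x89 ⊕ 0xF1 ⊕ 0x1B = 0x63.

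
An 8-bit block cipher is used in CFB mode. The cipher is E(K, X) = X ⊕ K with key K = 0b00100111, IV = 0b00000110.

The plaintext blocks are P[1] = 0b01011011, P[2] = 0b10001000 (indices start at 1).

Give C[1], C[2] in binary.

C[1] = 0b01111010, C[2] = 0b11010101

CFB encryption: C_i = P_i ⊕ E(K, C_{i−1}), with C_{0} = IV.
C[1]: E(K, 0b00000110) = 0b00100001; 0b01011011 ⊕ 0b00100001 = 0b01111010.
C[2]: E(K, 0b01111010) = 0b01011101; 0b10001000 ⊕ 0b01011101 = 0b11010101.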